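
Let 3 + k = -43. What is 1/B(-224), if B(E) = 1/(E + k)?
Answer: -270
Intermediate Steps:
k = -46 (k = -3 - 43 = -46)
B(E) = 1/(-46 + E) (B(E) = 1/(E - 46) = 1/(-46 + E))
1/B(-224) = 1/(1/(-46 - 224)) = 1/(1/(-270)) = 1/(-1/270) = -270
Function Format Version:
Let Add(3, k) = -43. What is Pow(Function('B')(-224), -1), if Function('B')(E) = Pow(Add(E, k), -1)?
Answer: -270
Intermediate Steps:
k = -46 (k = Add(-3, -43) = -46)
Function('B')(E) = Pow(Add(-46, E), -1) (Function('B')(E) = Pow(Add(E, -46), -1) = Pow(Add(-46, E), -1))
Pow(Function('B')(-224), -1) = Pow(Pow(Add(-46, -224), -1), -1) = Pow(Pow(-270, -1), -1) = Pow(Rational(-1, 270), -1) = -270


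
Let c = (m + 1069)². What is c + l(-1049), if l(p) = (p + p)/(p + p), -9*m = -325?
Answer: 98922997/81 ≈ 1.2213e+6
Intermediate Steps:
m = 325/9 (m = -⅑*(-325) = 325/9 ≈ 36.111)
l(p) = 1 (l(p) = (2*p)/((2*p)) = (2*p)*(1/(2*p)) = 1)
c = 98922916/81 (c = (325/9 + 1069)² = (9946/9)² = 98922916/81 ≈ 1.2213e+6)
c + l(-1049) = 98922916/81 + 1 = 98922997/81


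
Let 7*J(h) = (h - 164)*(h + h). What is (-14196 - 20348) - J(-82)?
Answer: -282152/7 ≈ -40307.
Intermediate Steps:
J(h) = 2*h*(-164 + h)/7 (J(h) = ((h - 164)*(h + h))/7 = ((-164 + h)*(2*h))/7 = (2*h*(-164 + h))/7 = 2*h*(-164 + h)/7)
(-14196 - 20348) - J(-82) = (-14196 - 20348) - 2*(-82)*(-164 - 82)/7 = -34544 - 2*(-82)*(-246)/7 = -34544 - 1*40344/7 = -34544 - 40344/7 = -282152/7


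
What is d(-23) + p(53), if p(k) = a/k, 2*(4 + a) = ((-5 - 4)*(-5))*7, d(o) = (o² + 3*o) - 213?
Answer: 26489/106 ≈ 249.90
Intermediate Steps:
d(o) = -213 + o² + 3*o
a = 307/2 (a = -4 + (((-5 - 4)*(-5))*7)/2 = -4 + (-9*(-5)*7)/2 = -4 + (45*7)/2 = -4 + (½)*315 = -4 + 315/2 = 307/2 ≈ 153.50)
p(k) = 307/(2*k)
d(-23) + p(53) = (-213 + (-23)² + 3*(-23)) + (307/2)/53 = (-213 + 529 - 69) + (307/2)*(1/53) = 247 + 307/106 = 26489/106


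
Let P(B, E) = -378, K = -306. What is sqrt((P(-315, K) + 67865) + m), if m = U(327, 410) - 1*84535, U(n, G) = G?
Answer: I*sqrt(16638) ≈ 128.99*I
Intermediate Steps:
m = -84125 (m = 410 - 1*84535 = 410 - 84535 = -84125)
sqrt((P(-315, K) + 67865) + m) = sqrt((-378 + 67865) - 84125) = sqrt(67487 - 84125) = sqrt(-16638) = I*sqrt(16638)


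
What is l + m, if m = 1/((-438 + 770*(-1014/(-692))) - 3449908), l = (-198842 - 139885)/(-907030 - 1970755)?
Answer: 202122869797196/1717216506461455 ≈ 0.11770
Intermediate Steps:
l = 338727/2877785 (l = -338727/(-2877785) = -338727*(-1/2877785) = 338727/2877785 ≈ 0.11770)
m = -173/596714663 (m = 1/((-438 + 770*(-1014*(-1/692))) - 3449908) = 1/((-438 + 770*(507/346)) - 3449908) = 1/((-438 + 195195/173) - 3449908) = 1/(119421/173 - 3449908) = 1/(-596714663/173) = -173/596714663 ≈ -2.8992e-7)
l + m = 338727/2877785 - 173/596714663 = 202122869797196/1717216506461455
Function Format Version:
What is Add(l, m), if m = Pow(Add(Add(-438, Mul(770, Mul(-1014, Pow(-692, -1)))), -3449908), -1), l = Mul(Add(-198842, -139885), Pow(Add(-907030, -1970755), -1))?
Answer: Rational(202122869797196, 1717216506461455) ≈ 0.11770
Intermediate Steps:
l = Rational(338727, 2877785) (l = Mul(-338727, Pow(-2877785, -1)) = Mul(-338727, Rational(-1, 2877785)) = Rational(338727, 2877785) ≈ 0.11770)
m = Rational(-173, 596714663) (m = Pow(Add(Add(-438, Mul(770, Mul(-1014, Rational(-1, 692)))), -3449908), -1) = Pow(Add(Add(-438, Mul(770, Rational(507, 346))), -3449908), -1) = Pow(Add(Add(-438, Rational(195195, 173)), -3449908), -1) = Pow(Add(Rational(119421, 173), -3449908), -1) = Pow(Rational(-596714663, 173), -1) = Rational(-173, 596714663) ≈ -2.8992e-7)
Add(l, m) = Add(Rational(338727, 2877785), Rational(-173, 596714663)) = Rational(202122869797196, 1717216506461455)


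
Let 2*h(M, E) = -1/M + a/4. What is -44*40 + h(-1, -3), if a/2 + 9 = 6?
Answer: -7041/4 ≈ -1760.3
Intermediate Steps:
a = -6 (a = -18 + 2*6 = -18 + 12 = -6)
h(M, E) = -¾ - 1/(2*M) (h(M, E) = (-1/M - 6/4)/2 = (-1/M - 6*¼)/2 = (-1/M - 3/2)/2 = (-3/2 - 1/M)/2 = -¾ - 1/(2*M))
-44*40 + h(-1, -3) = -44*40 + (¼)*(-2 - 3*(-1))/(-1) = -1760 + (¼)*(-1)*(-2 + 3) = -1760 + (¼)*(-1)*1 = -1760 - ¼ = -7041/4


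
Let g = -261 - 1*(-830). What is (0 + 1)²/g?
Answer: 1/569 ≈ 0.0017575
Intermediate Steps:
g = 569 (g = -261 + 830 = 569)
(0 + 1)²/g = (0 + 1)²/569 = (1/569)*1² = (1/569)*1 = 1/569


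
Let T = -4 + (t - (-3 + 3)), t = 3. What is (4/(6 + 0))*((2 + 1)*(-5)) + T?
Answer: -11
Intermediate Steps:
T = -1 (T = -4 + (3 - (-3 + 3)) = -4 + (3 - 1*0) = -4 + (3 + 0) = -4 + 3 = -1)
(4/(6 + 0))*((2 + 1)*(-5)) + T = (4/(6 + 0))*((2 + 1)*(-5)) - 1 = (4/6)*(3*(-5)) - 1 = (4*(⅙))*(-15) - 1 = (⅔)*(-15) - 1 = -10 - 1 = -11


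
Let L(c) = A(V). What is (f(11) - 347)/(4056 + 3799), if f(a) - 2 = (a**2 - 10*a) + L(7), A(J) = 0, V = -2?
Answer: -334/7855 ≈ -0.042521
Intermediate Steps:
L(c) = 0
f(a) = 2 + a**2 - 10*a (f(a) = 2 + ((a**2 - 10*a) + 0) = 2 + (a**2 - 10*a) = 2 + a**2 - 10*a)
(f(11) - 347)/(4056 + 3799) = ((2 + 11**2 - 10*11) - 347)/(4056 + 3799) = ((2 + 121 - 110) - 347)/7855 = (13 - 347)*(1/7855) = -334*1/7855 = -334/7855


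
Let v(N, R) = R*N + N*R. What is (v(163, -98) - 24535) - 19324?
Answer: -75807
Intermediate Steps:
v(N, R) = 2*N*R (v(N, R) = N*R + N*R = 2*N*R)
(v(163, -98) - 24535) - 19324 = (2*163*(-98) - 24535) - 19324 = (-31948 - 24535) - 19324 = -56483 - 19324 = -75807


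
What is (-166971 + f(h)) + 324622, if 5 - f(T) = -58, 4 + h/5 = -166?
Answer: 157714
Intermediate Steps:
h = -850 (h = -20 + 5*(-166) = -20 - 830 = -850)
f(T) = 63 (f(T) = 5 - 1*(-58) = 5 + 58 = 63)
(-166971 + f(h)) + 324622 = (-166971 + 63) + 324622 = -166908 + 324622 = 157714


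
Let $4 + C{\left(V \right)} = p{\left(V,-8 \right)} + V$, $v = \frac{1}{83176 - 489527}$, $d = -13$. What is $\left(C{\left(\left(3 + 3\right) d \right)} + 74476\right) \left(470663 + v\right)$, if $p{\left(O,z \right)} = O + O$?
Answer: $\frac{14198342715297456}{406351} \approx 3.4941 \cdot 10^{10}$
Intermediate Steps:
$p{\left(O,z \right)} = 2 O$
$v = - \frac{1}{406351}$ ($v = \frac{1}{-406351} = - \frac{1}{406351} \approx -2.4609 \cdot 10^{-6}$)
$C{\left(V \right)} = -4 + 3 V$ ($C{\left(V \right)} = -4 + \left(2 V + V\right) = -4 + 3 V$)
$\left(C{\left(\left(3 + 3\right) d \right)} + 74476\right) \left(470663 + v\right) = \left(\left(-4 + 3 \left(3 + 3\right) \left(-13\right)\right) + 74476\right) \left(470663 - \frac{1}{406351}\right) = \left(\left(-4 + 3 \cdot 6 \left(-13\right)\right) + 74476\right) \frac{191254380712}{406351} = \left(\left(-4 + 3 \left(-78\right)\right) + 74476\right) \frac{191254380712}{406351} = \left(\left(-4 - 234\right) + 74476\right) \frac{191254380712}{406351} = \left(-238 + 74476\right) \frac{191254380712}{406351} = 74238 \cdot \frac{191254380712}{406351} = \frac{14198342715297456}{406351}$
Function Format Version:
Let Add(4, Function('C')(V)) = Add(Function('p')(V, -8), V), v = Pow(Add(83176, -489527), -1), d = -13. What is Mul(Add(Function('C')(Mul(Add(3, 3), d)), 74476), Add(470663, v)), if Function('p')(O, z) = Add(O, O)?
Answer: Rational(14198342715297456, 406351) ≈ 3.4941e+10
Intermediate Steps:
Function('p')(O, z) = Mul(2, O)
v = Rational(-1, 406351) (v = Pow(-406351, -1) = Rational(-1, 406351) ≈ -2.4609e-6)
Function('C')(V) = Add(-4, Mul(3, V)) (Function('C')(V) = Add(-4, Add(Mul(2, V), V)) = Add(-4, Mul(3, V)))
Mul(Add(Function('C')(Mul(Add(3, 3), d)), 74476), Add(470663, v)) = Mul(Add(Add(-4, Mul(3, Mul(Add(3, 3), -13))), 74476), Add(470663, Rational(-1, 406351))) = Mul(Add(Add(-4, Mul(3, Mul(6, -13))), 74476), Rational(191254380712, 406351)) = Mul(Add(Add(-4, Mul(3, -78)), 74476), Rational(191254380712, 406351)) = Mul(Add(Add(-4, -234), 74476), Rational(191254380712, 406351)) = Mul(Add(-238, 74476), Rational(191254380712, 406351)) = Mul(74238, Rational(191254380712, 406351)) = Rational(14198342715297456, 406351)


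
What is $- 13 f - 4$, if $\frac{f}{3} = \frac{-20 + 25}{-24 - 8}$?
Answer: $\frac{67}{32} \approx 2.0938$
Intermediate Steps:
$f = - \frac{15}{32}$ ($f = 3 \frac{-20 + 25}{-24 - 8} = 3 \frac{5}{-32} = 3 \cdot 5 \left(- \frac{1}{32}\right) = 3 \left(- \frac{5}{32}\right) = - \frac{15}{32} \approx -0.46875$)
$- 13 f - 4 = \left(-13\right) \left(- \frac{15}{32}\right) - 4 = \frac{195}{32} + \left(-12 + 8\right) = \frac{195}{32} - 4 = \frac{67}{32}$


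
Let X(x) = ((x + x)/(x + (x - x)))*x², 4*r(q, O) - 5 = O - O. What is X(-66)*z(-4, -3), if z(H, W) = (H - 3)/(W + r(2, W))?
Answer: 34848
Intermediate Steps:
r(q, O) = 5/4 (r(q, O) = 5/4 + (O - O)/4 = 5/4 + (¼)*0 = 5/4 + 0 = 5/4)
X(x) = 2*x² (X(x) = ((2*x)/(x + 0))*x² = ((2*x)/x)*x² = 2*x²)
z(H, W) = (-3 + H)/(5/4 + W) (z(H, W) = (H - 3)/(W + 5/4) = (-3 + H)/(5/4 + W))
X(-66)*z(-4, -3) = (2*(-66)²)*(4*(-3 - 4)/(5 + 4*(-3))) = (2*4356)*(4*(-7)/(5 - 12)) = 8712*(4*(-7)/(-7)) = 8712*(4*(-⅐)*(-7)) = 8712*4 = 34848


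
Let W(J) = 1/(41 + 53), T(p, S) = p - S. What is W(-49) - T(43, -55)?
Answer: -9211/94 ≈ -97.989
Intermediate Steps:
W(J) = 1/94
W(-49) - T(43, -55) = 1/94 - (43 - 1*(-55)) = 1/94 - (43 + 55) = 1/94 - 1*98 = 1/94 - 98 = -9211/94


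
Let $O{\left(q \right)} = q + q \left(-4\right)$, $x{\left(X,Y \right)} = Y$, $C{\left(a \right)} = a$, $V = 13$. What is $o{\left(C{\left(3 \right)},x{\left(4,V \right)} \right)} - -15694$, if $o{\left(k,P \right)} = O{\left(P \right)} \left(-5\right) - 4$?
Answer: $15885$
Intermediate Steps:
$O{\left(q \right)} = - 3 q$ ($O{\left(q \right)} = q - 4 q = - 3 q$)
$o{\left(k,P \right)} = -4 + 15 P$ ($o{\left(k,P \right)} = - 3 P \left(-5\right) - 4 = 15 P - 4 = -4 + 15 P$)
$o{\left(C{\left(3 \right)},x{\left(4,V \right)} \right)} - -15694 = \left(-4 + 15 \cdot 13\right) - -15694 = \left(-4 + 195\right) + 15694 = 191 + 15694 = 15885$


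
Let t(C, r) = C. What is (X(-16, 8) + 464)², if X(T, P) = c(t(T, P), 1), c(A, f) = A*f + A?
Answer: 186624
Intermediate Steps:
c(A, f) = A + A*f
X(T, P) = 2*T (X(T, P) = T*(1 + 1) = T*2 = 2*T)
(X(-16, 8) + 464)² = (2*(-16) + 464)² = (-32 + 464)² = 432² = 186624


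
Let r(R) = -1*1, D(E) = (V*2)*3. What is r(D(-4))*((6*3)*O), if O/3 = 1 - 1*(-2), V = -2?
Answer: -162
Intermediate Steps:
D(E) = -12 (D(E) = -2*2*3 = -4*3 = -12)
O = 9 (O = 3*(1 - 1*(-2)) = 3*(1 + 2) = 3*3 = 9)
r(R) = -1
r(D(-4))*((6*3)*O) = -6*3*9 = -18*9 = -1*162 = -162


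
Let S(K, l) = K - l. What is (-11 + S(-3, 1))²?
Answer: 225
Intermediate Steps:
(-11 + S(-3, 1))² = (-11 + (-3 - 1*1))² = (-11 + (-3 - 1))² = (-11 - 4)² = (-15)² = 225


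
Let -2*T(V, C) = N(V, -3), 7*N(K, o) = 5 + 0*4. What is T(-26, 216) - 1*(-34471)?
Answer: 482589/14 ≈ 34471.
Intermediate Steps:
N(K, o) = 5/7 (N(K, o) = (5 + 0*4)/7 = (5 + 0)/7 = (⅐)*5 = 5/7)
T(V, C) = -5/14 (T(V, C) = -½*5/7 = -5/14)
T(-26, 216) - 1*(-34471) = -5/14 - 1*(-34471) = -5/14 + 34471 = 482589/14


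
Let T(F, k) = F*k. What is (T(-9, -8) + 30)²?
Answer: 10404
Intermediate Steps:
(T(-9, -8) + 30)² = (-9*(-8) + 30)² = (72 + 30)² = 102² = 10404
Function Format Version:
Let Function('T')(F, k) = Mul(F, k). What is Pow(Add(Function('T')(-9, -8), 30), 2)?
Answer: 10404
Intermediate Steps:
Pow(Add(Function('T')(-9, -8), 30), 2) = Pow(Add(Mul(-9, -8), 30), 2) = Pow(Add(72, 30), 2) = Pow(102, 2) = 10404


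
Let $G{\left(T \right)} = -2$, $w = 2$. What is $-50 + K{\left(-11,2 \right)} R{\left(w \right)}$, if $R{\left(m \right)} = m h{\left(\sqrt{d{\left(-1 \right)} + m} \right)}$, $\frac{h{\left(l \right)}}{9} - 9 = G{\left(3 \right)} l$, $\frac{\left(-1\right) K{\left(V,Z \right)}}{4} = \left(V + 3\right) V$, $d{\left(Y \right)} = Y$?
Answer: $-44402$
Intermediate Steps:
$K{\left(V,Z \right)} = - 4 V \left(3 + V\right)$ ($K{\left(V,Z \right)} = - 4 \left(V + 3\right) V = - 4 \left(3 + V\right) V = - 4 V \left(3 + V\right)$)
$h{\left(l \right)} = 81 - 18 l$ ($h{\left(l \right)} = 81 + 9 \left(- 2 l\right) = 81 - 18 l$)
$R{\left(m \right)} = m \left(81 - 18 \sqrt{-1 + m}\right)$
$-50 + K{\left(-11,2 \right)} R{\left(w \right)} = -50 + \left(-4\right) \left(-11\right) \left(3 - 11\right) 9 \cdot 2 \left(9 - 2 \sqrt{-1 + 2}\right) = -50 + \left(-4\right) \left(-11\right) \left(-8\right) 9 \cdot 2 \left(9 - 2 \sqrt{1}\right) = -50 - 352 \cdot 9 \cdot 2 \left(9 - 2\right) = -50 - 352 \cdot 9 \cdot 2 \cdot 7 = -50 - 44352 = -44402$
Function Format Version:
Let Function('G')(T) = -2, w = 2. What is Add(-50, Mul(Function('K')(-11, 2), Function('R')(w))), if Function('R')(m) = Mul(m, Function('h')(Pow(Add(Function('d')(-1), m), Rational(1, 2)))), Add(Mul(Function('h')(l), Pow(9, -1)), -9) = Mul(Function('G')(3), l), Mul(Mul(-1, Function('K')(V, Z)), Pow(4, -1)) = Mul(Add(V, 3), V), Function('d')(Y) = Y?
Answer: -44402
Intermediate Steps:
Function('K')(V, Z) = Mul(-4, V, Add(3, V)) (Function('K')(V, Z) = Mul(-4, Mul(Add(V, 3), V)) = Mul(-4, Mul(Add(3, V), V)) = Mul(-4, Mul(V, Add(3, V))) = Mul(-4, V, Add(3, V)))
Function('h')(l) = Add(81, Mul(-18, l)) (Function('h')(l) = Add(81, Mul(9, Mul(-2, l))) = Add(81, Mul(-18, l)))
Function('R')(m) = Mul(m, Add(81, Mul(-18, Pow(Add(-1, m), Rational(1, 2)))))
Add(-50, Mul(Function('K')(-11, 2), Function('R')(w))) = Add(-50, Mul(Mul(-4, -11, Add(3, -11)), Mul(9, 2, Add(9, Mul(-2, Pow(Add(-1, 2), Rational(1, 2))))))) = Add(-50, Mul(Mul(-4, -11, -8), Mul(9, 2, Add(9, Mul(-2, Pow(1, Rational(1, 2))))))) = Add(-50, Mul(-352, Mul(9, 2, Add(9, Mul(-2, 1))))) = Add(-50, Mul(-352, Mul(9, 2, Add(9, -2)))) = Add(-50, Mul(-352, Mul(9, 2, 7))) = Add(-50, Mul(-352, 126)) = Add(-50, -44352) = -44402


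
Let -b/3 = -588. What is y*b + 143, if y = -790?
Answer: -1393417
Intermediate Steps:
b = 1764 (b = -3*(-588) = 1764)
y*b + 143 = -790*1764 + 143 = -1393560 + 143 = -1393417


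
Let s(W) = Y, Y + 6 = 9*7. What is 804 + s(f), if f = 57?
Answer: 861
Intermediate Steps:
Y = 57 (Y = -6 + 9*7 = -6 + 63 = 57)
s(W) = 57
804 + s(f) = 804 + 57 = 861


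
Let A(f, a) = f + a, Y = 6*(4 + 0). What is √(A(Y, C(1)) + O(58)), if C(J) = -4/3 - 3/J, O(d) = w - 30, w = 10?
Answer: I*√3/3 ≈ 0.57735*I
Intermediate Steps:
O(d) = -20 (O(d) = 10 - 30 = -20)
C(J) = -4/3 - 3/J (C(J) = -4*⅓ - 3/J = -4/3 - 3/J)
Y = 24 (Y = 6*4 = 24)
A(f, a) = a + f
√(A(Y, C(1)) + O(58)) = √(((-4/3 - 3/1) + 24) - 20) = √(((-4/3 - 3*1) + 24) - 20) = √(((-4/3 - 3) + 24) - 20) = √((-13/3 + 24) - 20) = √(59/3 - 20) = √(-⅓) = I*√3/3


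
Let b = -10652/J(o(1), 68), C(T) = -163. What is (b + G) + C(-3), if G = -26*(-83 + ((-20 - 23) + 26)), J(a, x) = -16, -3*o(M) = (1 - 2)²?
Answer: 12411/4 ≈ 3102.8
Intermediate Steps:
o(M) = -⅓ (o(M) = -(1 - 2)²/3 = -⅓*(-1)² = -⅓*1 = -⅓)
b = 2663/4 (b = -10652/(-16) = -10652*(-1/16) = 2663/4 ≈ 665.75)
G = 2600 (G = -26*(-83 + (-43 + 26)) = -26*(-83 - 17) = -26*(-100) = 2600)
(b + G) + C(-3) = (2663/4 + 2600) - 163 = 13063/4 - 163 = 12411/4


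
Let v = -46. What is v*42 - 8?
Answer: -1940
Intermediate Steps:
v*42 - 8 = -46*42 - 8 = -1932 - 8 = -1940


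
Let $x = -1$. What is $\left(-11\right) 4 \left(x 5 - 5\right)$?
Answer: $440$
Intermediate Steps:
$\left(-11\right) 4 \left(x 5 - 5\right) = \left(-11\right) 4 \left(\left(-1\right) 5 - 5\right) = - 44 \left(-5 - 5\right) = \left(-44\right) \left(-10\right) = 440$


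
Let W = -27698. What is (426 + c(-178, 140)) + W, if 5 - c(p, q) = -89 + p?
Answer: -27000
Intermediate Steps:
c(p, q) = 94 - p (c(p, q) = 5 - (-89 + p) = 5 + (89 - p) = 94 - p)
(426 + c(-178, 140)) + W = (426 + (94 - 1*(-178))) - 27698 = (426 + (94 + 178)) - 27698 = (426 + 272) - 27698 = 698 - 27698 = -27000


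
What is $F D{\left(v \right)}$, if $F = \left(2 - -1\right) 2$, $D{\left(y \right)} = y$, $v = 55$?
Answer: $330$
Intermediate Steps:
$F = 6$ ($F = \left(2 + 1\right) 2 = 3 \cdot 2 = 6$)
$F D{\left(v \right)} = 6 \cdot 55 = 330$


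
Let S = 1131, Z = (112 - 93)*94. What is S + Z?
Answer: 2917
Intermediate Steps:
Z = 1786 (Z = 19*94 = 1786)
S + Z = 1131 + 1786 = 2917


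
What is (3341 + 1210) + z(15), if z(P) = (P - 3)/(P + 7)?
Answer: 50067/11 ≈ 4551.5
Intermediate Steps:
z(P) = (-3 + P)/(7 + P)
(3341 + 1210) + z(15) = (3341 + 1210) + (-3 + 15)/(7 + 15) = 4551 + 12/22 = 4551 + (1/22)*12 = 4551 + 6/11 = 50067/11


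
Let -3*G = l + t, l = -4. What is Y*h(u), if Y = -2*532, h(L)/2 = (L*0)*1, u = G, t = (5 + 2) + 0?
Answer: 0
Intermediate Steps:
t = 7 (t = 7 + 0 = 7)
G = -1 (G = -(-4 + 7)/3 = -⅓*3 = -1)
u = -1
h(L) = 0 (h(L) = 2*((L*0)*1) = 2*(0*1) = 2*0 = 0)
Y = -1064
Y*h(u) = -1064*0 = 0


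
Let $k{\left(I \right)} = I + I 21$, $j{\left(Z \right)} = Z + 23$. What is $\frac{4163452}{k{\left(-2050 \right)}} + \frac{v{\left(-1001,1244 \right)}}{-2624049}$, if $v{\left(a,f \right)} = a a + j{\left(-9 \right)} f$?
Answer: $- \frac{2742769440962}{29586152475} \approx -92.704$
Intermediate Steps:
$j{\left(Z \right)} = 23 + Z$
$k{\left(I \right)} = 22 I$ ($k{\left(I \right)} = I + 21 I = 22 I$)
$v{\left(a,f \right)} = a^{2} + 14 f$ ($v{\left(a,f \right)} = a a + \left(23 - 9\right) f = a^{2} + 14 f$)
$\frac{4163452}{k{\left(-2050 \right)}} + \frac{v{\left(-1001,1244 \right)}}{-2624049} = \frac{4163452}{22 \left(-2050\right)} + \frac{\left(-1001\right)^{2} + 14 \cdot 1244}{-2624049} = \frac{4163452}{-45100} + \left(1002001 + 17416\right) \left(- \frac{1}{2624049}\right) = 4163452 \left(- \frac{1}{45100}\right) + 1019417 \left(- \frac{1}{2624049}\right) = - \frac{1040863}{11275} - \frac{1019417}{2624049} = - \frac{2742769440962}{29586152475}$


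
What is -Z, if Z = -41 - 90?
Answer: 131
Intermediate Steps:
Z = -131 (Z = -41 - 15*6 = -41 - 90 = -131)
-Z = -1*(-131) = 131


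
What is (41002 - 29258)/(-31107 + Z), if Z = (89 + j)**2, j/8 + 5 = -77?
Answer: 5872/145191 ≈ 0.040443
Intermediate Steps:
j = -656 (j = -40 + 8*(-77) = -40 - 616 = -656)
Z = 321489 (Z = (89 - 656)**2 = (-567)**2 = 321489)
(41002 - 29258)/(-31107 + Z) = (41002 - 29258)/(-31107 + 321489) = 11744/290382 = 11744*(1/290382) = 5872/145191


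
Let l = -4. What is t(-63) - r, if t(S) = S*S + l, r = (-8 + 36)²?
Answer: 3181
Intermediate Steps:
r = 784 (r = 28² = 784)
t(S) = -4 + S² (t(S) = S*S - 4 = S² - 4 = -4 + S²)
t(-63) - r = (-4 + (-63)²) - 1*784 = (-4 + 3969) - 784 = 3965 - 784 = 3181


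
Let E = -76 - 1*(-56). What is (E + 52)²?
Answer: 1024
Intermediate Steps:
E = -20 (E = -76 + 56 = -20)
(E + 52)² = (-20 + 52)² = 32² = 1024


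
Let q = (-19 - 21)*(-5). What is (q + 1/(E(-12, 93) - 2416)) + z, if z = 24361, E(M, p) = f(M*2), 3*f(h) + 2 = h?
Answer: 178656711/7274 ≈ 24561.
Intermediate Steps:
f(h) = -⅔ + h/3
E(M, p) = -⅔ + 2*M/3 (E(M, p) = -⅔ + (M*2)/3 = -⅔ + (2*M)/3 = -⅔ + 2*M/3)
q = 200 (q = -40*(-5) = 200)
(q + 1/(E(-12, 93) - 2416)) + z = (200 + 1/((-⅔ + (⅔)*(-12)) - 2416)) + 24361 = (200 + 1/((-⅔ - 8) - 2416)) + 24361 = (200 + 1/(-26/3 - 2416)) + 24361 = (200 + 1/(-7274/3)) + 24361 = (200 - 3/7274) + 24361 = 1454797/7274 + 24361 = 178656711/7274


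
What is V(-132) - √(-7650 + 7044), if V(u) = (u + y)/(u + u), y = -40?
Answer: 43/66 - I*√606 ≈ 0.65152 - 24.617*I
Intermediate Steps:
V(u) = (-40 + u)/(2*u) (V(u) = (u - 40)/(u + u) = (-40 + u)/((2*u)) = (-40 + u)*(1/(2*u)) = (-40 + u)/(2*u))
V(-132) - √(-7650 + 7044) = (½)*(-40 - 132)/(-132) - √(-7650 + 7044) = (½)*(-1/132)*(-172) - √(-606) = 43/66 - I*√606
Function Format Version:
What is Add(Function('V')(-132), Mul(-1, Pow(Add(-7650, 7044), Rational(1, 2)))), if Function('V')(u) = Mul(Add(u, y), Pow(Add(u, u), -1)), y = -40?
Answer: Add(Rational(43, 66), Mul(-1, I, Pow(606, Rational(1, 2)))) ≈ Add(0.65152, Mul(-24.617, I))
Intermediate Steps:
Function('V')(u) = Mul(Rational(1, 2), Pow(u, -1), Add(-40, u)) (Function('V')(u) = Mul(Add(u, -40), Pow(Add(u, u), -1)) = Mul(Add(-40, u), Pow(Mul(2, u), -1)) = Mul(Add(-40, u), Mul(Rational(1, 2), Pow(u, -1))) = Mul(Rational(1, 2), Pow(u, -1), Add(-40, u)))
Add(Function('V')(-132), Mul(-1, Pow(Add(-7650, 7044), Rational(1, 2)))) = Add(Mul(Rational(1, 2), Pow(-132, -1), Add(-40, -132)), Mul(-1, Pow(Add(-7650, 7044), Rational(1, 2)))) = Add(Mul(Rational(1, 2), Rational(-1, 132), -172), Mul(-1, Pow(-606, Rational(1, 2)))) = Add(Rational(43, 66), Mul(-1, Mul(I, Pow(606, Rational(1, 2))))) = Add(Rational(43, 66), Mul(-1, I, Pow(606, Rational(1, 2))))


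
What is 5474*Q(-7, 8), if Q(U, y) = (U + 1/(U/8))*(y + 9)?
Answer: -757758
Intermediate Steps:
Q(U, y) = (9 + y)*(U + 8/U) (Q(U, y) = (U + 1/(U*(⅛)))*(9 + y) = (U + 1/(U/8))*(9 + y) = (U + 8/U)*(9 + y) = (9 + y)*(U + 8/U))
5474*Q(-7, 8) = 5474*((72 + 8*8 + (-7)²*(9 + 8))/(-7)) = 5474*(-(72 + 64 + 49*17)/7) = 5474*(-(72 + 64 + 833)/7) = 5474*(-⅐*969) = 5474*(-969/7) = -757758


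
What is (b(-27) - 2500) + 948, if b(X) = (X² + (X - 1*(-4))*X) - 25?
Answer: -227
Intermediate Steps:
b(X) = -25 + X² + X*(4 + X) (b(X) = (X² + (X + 4)*X) - 25 = (X² + (4 + X)*X) - 25 = (X² + X*(4 + X)) - 25 = -25 + X² + X*(4 + X))
(b(-27) - 2500) + 948 = ((-25 + 2*(-27)² + 4*(-27)) - 2500) + 948 = ((-25 + 2*729 - 108) - 2500) + 948 = ((-25 + 1458 - 108) - 2500) + 948 = (1325 - 2500) + 948 = -1175 + 948 = -227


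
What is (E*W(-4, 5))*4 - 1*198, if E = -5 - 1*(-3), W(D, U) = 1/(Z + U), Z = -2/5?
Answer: -4594/23 ≈ -199.74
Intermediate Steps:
Z = -2/5 (Z = -2*1/5 = -2/5 ≈ -0.40000)
W(D, U) = 1/(-2/5 + U)
E = -2 (E = -5 + 3 = -2)
(E*W(-4, 5))*4 - 1*198 = -10/(-2 + 5*5)*4 - 1*198 = -10/(-2 + 25)*4 - 198 = -10/23*4 - 198 = -40/23 - 198 = -4594/23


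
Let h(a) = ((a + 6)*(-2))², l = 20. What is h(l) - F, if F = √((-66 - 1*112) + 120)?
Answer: 2704 - I*√58 ≈ 2704.0 - 7.6158*I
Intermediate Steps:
h(a) = (-12 - 2*a)² (h(a) = ((6 + a)*(-2))² = (-12 - 2*a)²)
F = I*√58 (F = √((-66 - 112) + 120) = √(-178 + 120) = √(-58) = I*√58 ≈ 7.6158*I)
h(l) - F = 4*(6 + 20)² - I*√58 = 4*26² - I*√58 = 4*676 - I*√58 = 2704 - I*√58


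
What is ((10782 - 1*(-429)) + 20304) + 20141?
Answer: 51656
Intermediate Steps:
((10782 - 1*(-429)) + 20304) + 20141 = ((10782 + 429) + 20304) + 20141 = (11211 + 20304) + 20141 = 31515 + 20141 = 51656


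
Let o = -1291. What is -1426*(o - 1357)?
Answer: 3776048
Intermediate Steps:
-1426*(o - 1357) = -1426*(-1291 - 1357) = -1426*(-2648) = 3776048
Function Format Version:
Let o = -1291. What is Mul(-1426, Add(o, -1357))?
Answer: 3776048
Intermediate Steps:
Mul(-1426, Add(o, -1357)) = Mul(-1426, Add(-1291, -1357)) = Mul(-1426, -2648) = 3776048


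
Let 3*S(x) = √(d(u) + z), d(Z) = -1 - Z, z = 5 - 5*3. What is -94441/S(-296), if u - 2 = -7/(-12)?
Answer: 566646*I*√489/163 ≈ 76874.0*I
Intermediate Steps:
z = -10 (z = 5 - 15 = -10)
u = 31/12 (u = 2 - 7/(-12) = 2 - 7*(-1/12) = 2 + 7/12 = 31/12 ≈ 2.5833)
S(x) = I*√489/18 (S(x) = √((-1 - 1*31/12) - 10)/3 = √((-1 - 31/12) - 10)/3 = √(-43/12 - 10)/3 = √(-163/12)/3 = (I*√489/6)/3 = I*√489/18)
-94441/S(-296) = -94441*(-6*I*√489/163) = -(-566646)*I*√489/163 = 566646*I*√489/163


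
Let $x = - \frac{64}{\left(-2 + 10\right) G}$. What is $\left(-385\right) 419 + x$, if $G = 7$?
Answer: $- \frac{1129213}{7} \approx -1.6132 \cdot 10^{5}$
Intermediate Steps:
$x = - \frac{8}{7}$ ($x = - \frac{64}{\left(-2 + 10\right) 7} = - \frac{64}{8 \cdot 7} = - \frac{64}{56} = \left(-64\right) \frac{1}{56} = - \frac{8}{7} \approx -1.1429$)
$\left(-385\right) 419 + x = \left(-385\right) 419 - \frac{8}{7} = -161315 - \frac{8}{7} = - \frac{1129213}{7}$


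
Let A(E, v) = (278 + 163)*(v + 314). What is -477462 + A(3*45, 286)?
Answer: -212862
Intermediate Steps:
A(E, v) = 138474 + 441*v (A(E, v) = 441*(314 + v) = 138474 + 441*v)
-477462 + A(3*45, 286) = -477462 + (138474 + 441*286) = -477462 + (138474 + 126126) = -477462 + 264600 = -212862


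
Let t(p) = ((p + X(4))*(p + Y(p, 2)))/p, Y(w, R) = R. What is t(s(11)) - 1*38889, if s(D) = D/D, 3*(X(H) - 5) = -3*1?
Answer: -38874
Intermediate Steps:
X(H) = 4 (X(H) = 5 + (-3*1)/3 = 5 + (⅓)*(-3) = 5 - 1 = 4)
s(D) = 1
t(p) = (2 + p)*(4 + p)/p (t(p) = ((p + 4)*(p + 2))/p = ((4 + p)*(2 + p))/p = ((2 + p)*(4 + p))/p = (2 + p)*(4 + p)/p)
t(s(11)) - 1*38889 = (6 + 1 + 8/1) - 1*38889 = (6 + 1 + 8*1) - 38889 = (6 + 1 + 8) - 38889 = 15 - 38889 = -38874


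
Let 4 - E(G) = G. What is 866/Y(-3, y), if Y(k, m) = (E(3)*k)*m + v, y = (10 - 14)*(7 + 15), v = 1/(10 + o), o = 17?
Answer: 23382/7129 ≈ 3.2798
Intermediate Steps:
v = 1/27 (v = 1/(10 + 17) = 1/27 ≈ 0.037037)
E(G) = 4 - G
y = -88 (y = -4*22 = -88)
Y(k, m) = 1/27 + k*m (Y(k, m) = ((4 - 1*3)*k)*m + 1/27 = ((4 - 3)*k)*m + 1/27 = (1*k)*m + 1/27 = k*m + 1/27 = 1/27 + k*m)
866/Y(-3, y) = 866/(1/27 - 3*(-88)) = 866/(1/27 + 264) = 866/(7129/27) = 866*(27/7129) = 23382/7129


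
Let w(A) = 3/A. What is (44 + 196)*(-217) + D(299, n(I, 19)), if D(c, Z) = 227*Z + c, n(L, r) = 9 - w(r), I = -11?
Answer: -945703/19 ≈ -49774.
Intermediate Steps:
n(L, r) = 9 - 3/r
D(c, Z) = c + 227*Z
(44 + 196)*(-217) + D(299, n(I, 19)) = (44 + 196)*(-217) + (299 + 227*(9 - 3/19)) = 240*(-217) + (299 + 227*(9 - 3*1/19)) = -52080 + (299 + 227*(9 - 3/19)) = -52080 + (299 + 227*(168/19)) = -52080 + (299 + 38136/19) = -52080 + 43817/19 = -945703/19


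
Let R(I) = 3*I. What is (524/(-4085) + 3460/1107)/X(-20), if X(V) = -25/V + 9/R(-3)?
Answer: 54216128/4522095 ≈ 11.989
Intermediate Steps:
X(V) = -1 - 25/V (X(V) = -25/V + 9/((3*(-3))) = -25/V + 9/(-9) = -25/V + 9*(-1/9) = -25/V - 1 = -1 - 25/V)
(524/(-4085) + 3460/1107)/X(-20) = (524/(-4085) + 3460/1107)/(((-25 - 1*(-20))/(-20))) = (524*(-1/4085) + 3460*(1/1107))/((-(-25 + 20)/20)) = (-524/4085 + 3460/1107)/((-1/20*(-5))) = 13554032/(4522095*(1/4)) = (13554032/4522095)*4 = 54216128/4522095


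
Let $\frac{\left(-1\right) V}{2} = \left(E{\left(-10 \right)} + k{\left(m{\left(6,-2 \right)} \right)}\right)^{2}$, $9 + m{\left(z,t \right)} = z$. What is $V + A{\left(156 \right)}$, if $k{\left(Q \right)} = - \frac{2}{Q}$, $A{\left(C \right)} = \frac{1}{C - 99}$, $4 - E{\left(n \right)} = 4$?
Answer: $- \frac{149}{171} \approx -0.87134$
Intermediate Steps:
$E{\left(n \right)} = 0$ ($E{\left(n \right)} = 4 - 4 = 0$)
$m{\left(z,t \right)} = -9 + z$
$A{\left(C \right)} = \frac{1}{-99 + C}$
$V = - \frac{8}{9}$ ($V = - 2 \left(0 - \frac{2}{-9 + 6}\right)^{2} = - 2 \left(0 - \frac{2}{-3}\right)^{2} = - 2 \left(0 - - \frac{2}{3}\right)^{2} = - 2 \left(0 + \frac{2}{3}\right)^{2} = - 2 \left(\frac{2}{3}\right)^{2} = \left(-2\right) \frac{4}{9} = - \frac{8}{9} \approx -0.88889$)
$V + A{\left(156 \right)} = - \frac{8}{9} + \frac{1}{-99 + 156} = - \frac{8}{9} + \frac{1}{57} = - \frac{149}{171}$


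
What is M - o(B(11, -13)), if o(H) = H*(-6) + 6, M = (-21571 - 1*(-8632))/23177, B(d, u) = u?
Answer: -1959807/23177 ≈ -84.558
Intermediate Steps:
M = -12939/23177 (M = (-21571 + 8632)*(1/23177) = -12939*1/23177 = -12939/23177 ≈ -0.55827)
o(H) = 6 - 6*H (o(H) = -6*H + 6 = 6 - 6*H)
M - o(B(11, -13)) = -12939/23177 - (6 - 6*(-13)) = -12939/23177 - (6 + 78) = -12939/23177 - 1*84 = -12939/23177 - 84 = -1959807/23177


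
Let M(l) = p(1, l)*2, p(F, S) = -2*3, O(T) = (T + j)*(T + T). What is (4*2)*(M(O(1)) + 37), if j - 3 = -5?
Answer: 200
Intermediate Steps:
j = -2 (j = 3 - 5 = -2)
O(T) = 2*T*(-2 + T) (O(T) = (T - 2)*(T + T) = (-2 + T)*(2*T) = 2*T*(-2 + T))
p(F, S) = -6
M(l) = -12 (M(l) = -6*2 = -12)
(4*2)*(M(O(1)) + 37) = (4*2)*(-12 + 37) = 8*25 = 200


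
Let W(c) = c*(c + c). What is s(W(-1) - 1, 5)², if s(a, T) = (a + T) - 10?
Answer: 16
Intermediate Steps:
W(c) = 2*c² (W(c) = c*(2*c) = 2*c²)
s(a, T) = -10 + T + a (s(a, T) = (T + a) - 10 = -10 + T + a)
s(W(-1) - 1, 5)² = (-10 + 5 + (2*(-1)² - 1))² = (-10 + 5 + (2*1 - 1))² = (-10 + 5 + (2 - 1))² = (-10 + 5 + 1)² = (-4)² = 16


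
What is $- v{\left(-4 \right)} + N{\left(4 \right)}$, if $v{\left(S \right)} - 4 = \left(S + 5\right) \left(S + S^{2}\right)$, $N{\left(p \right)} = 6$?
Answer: $-10$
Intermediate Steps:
$v{\left(S \right)} = 4 + \left(5 + S\right) \left(S + S^{2}\right)$ ($v{\left(S \right)} = 4 + \left(S + 5\right) \left(S + S^{2}\right) = 4 + \left(5 + S\right) \left(S + S^{2}\right)$)
$- v{\left(-4 \right)} + N{\left(4 \right)} = - (4 + \left(-4\right)^{3} + 5 \left(-4\right) + 6 \left(-4\right)^{2}) + 6 = - (4 - 64 - 20 + 6 \cdot 16) + 6 = - (4 - 64 - 20 + 96) + 6 = \left(-1\right) 16 + 6 = -16 + 6 = -10$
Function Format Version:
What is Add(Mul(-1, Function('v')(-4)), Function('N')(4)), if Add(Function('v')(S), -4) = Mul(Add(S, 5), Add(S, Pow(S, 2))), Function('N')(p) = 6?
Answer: -10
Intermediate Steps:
Function('v')(S) = Add(4, Mul(Add(5, S), Add(S, Pow(S, 2)))) (Function('v')(S) = Add(4, Mul(Add(S, 5), Add(S, Pow(S, 2)))) = Add(4, Mul(Add(5, S), Add(S, Pow(S, 2)))))
Add(Mul(-1, Function('v')(-4)), Function('N')(4)) = Add(Mul(-1, Add(4, Pow(-4, 3), Mul(5, -4), Mul(6, Pow(-4, 2)))), 6) = Add(Mul(-1, Add(4, -64, -20, Mul(6, 16))), 6) = Add(Mul(-1, Add(4, -64, -20, 96)), 6) = Add(Mul(-1, 16), 6) = Add(-16, 6) = -10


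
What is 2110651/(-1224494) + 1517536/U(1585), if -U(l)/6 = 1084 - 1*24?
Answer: -233954683393/973472730 ≈ -240.33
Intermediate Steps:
U(l) = -6360 (U(l) = -6*(1084 - 1*24) = -6*(1084 - 24) = -6*1060 = -6360)
2110651/(-1224494) + 1517536/U(1585) = 2110651/(-1224494) + 1517536/(-6360) = 2110651*(-1/1224494) + 1517536*(-1/6360) = -2110651/1224494 - 189692/795 = -233954683393/973472730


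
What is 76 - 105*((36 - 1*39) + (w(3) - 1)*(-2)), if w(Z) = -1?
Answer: -29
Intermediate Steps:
76 - 105*((36 - 1*39) + (w(3) - 1)*(-2)) = 76 - 105*((36 - 1*39) + (-1 - 1)*(-2)) = 76 - 105*((36 - 39) - 2*(-2)) = 76 - 105*(-3 + 4) = 76 - 105*1 = 76 - 105 = -29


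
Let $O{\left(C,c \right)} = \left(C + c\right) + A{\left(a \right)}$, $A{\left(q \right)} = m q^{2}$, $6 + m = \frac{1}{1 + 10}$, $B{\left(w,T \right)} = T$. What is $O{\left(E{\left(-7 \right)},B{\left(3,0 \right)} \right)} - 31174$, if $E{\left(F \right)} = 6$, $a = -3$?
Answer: $- \frac{343433}{11} \approx -31221.0$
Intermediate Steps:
$m = - \frac{65}{11}$ ($m = -6 + \frac{1}{1 + 10} = -6 + \frac{1}{11} = - \frac{65}{11} \approx -5.9091$)
$A{\left(q \right)} = - \frac{65 q^{2}}{11}$
$O{\left(C,c \right)} = - \frac{585}{11} + C + c$ ($O{\left(C,c \right)} = \left(C + c\right) - \frac{65 \left(-3\right)^{2}}{11} = \left(C + c\right) - \frac{585}{11} = - \frac{585}{11} + C + c$)
$O{\left(E{\left(-7 \right)},B{\left(3,0 \right)} \right)} - 31174 = \left(- \frac{585}{11} + 6 + 0\right) - 31174 = - \frac{519}{11} - 31174 = - \frac{343433}{11}$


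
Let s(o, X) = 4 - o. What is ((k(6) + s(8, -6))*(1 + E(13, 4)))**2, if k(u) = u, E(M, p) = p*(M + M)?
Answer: 44100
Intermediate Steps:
E(M, p) = 2*M*p (E(M, p) = p*(2*M) = 2*M*p)
((k(6) + s(8, -6))*(1 + E(13, 4)))**2 = ((6 + (4 - 1*8))*(1 + 2*13*4))**2 = ((6 + (4 - 8))*(1 + 104))**2 = ((6 - 4)*105)**2 = (2*105)**2 = 210**2 = 44100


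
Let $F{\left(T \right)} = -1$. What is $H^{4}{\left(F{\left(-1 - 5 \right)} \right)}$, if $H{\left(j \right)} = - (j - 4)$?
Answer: $625$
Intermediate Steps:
$H{\left(j \right)} = 4 - j$ ($H{\left(j \right)} = - (-4 + j) = 4 - j$)
$H^{4}{\left(F{\left(-1 - 5 \right)} \right)} = \left(4 - -1\right)^{4} = \left(4 + 1\right)^{4} = 5^{4} = 625$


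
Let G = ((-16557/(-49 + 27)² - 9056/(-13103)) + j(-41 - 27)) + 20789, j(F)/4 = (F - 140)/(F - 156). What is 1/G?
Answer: 44392964/921562273879 ≈ 4.8171e-5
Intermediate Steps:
j(F) = 4*(-140 + F)/(-156 + F) (j(F) = 4*((F - 140)/(F - 156)) = 4*((-140 + F)/(-156 + F)) = 4*(-140 + F)/(-156 + F))
G = 921562273879/44392964 (G = ((-16557/(-49 + 27)² - 9056/(-13103)) + 4*(-140 + (-41 - 27))/(-156 + (-41 - 27))) + 20789 = ((-16557/((-22)²) - 9056*(-1/13103)) + 4*(-140 - 68)/(-156 - 68)) + 20789 = ((-16557/484 + 9056/13103) + 4*(-208)/(-224)) + 20789 = ((-16557*1/484 + 9056/13103) + 4*(-1/224)*(-208)) + 20789 = ((-16557/484 + 9056/13103) + 26/7) + 20789 = (-212563267/6341852 + 26/7) + 20789 = -1323054717/44392964 + 20789 = 921562273879/44392964 ≈ 20759.)
1/G = 1/(921562273879/44392964) = 44392964/921562273879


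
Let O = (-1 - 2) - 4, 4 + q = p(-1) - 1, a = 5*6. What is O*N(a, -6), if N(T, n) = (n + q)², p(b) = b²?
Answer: -700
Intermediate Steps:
a = 30
q = -4 (q = -4 + ((-1)² - 1) = -4 + (1 - 1) = -4 + 0 = -4)
N(T, n) = (-4 + n)² (N(T, n) = (n - 4)² = (-4 + n)²)
O = -7 (O = -3 - 4 = -7)
O*N(a, -6) = -7*(-4 - 6)² = -7*(-10)² = -7*100 = -700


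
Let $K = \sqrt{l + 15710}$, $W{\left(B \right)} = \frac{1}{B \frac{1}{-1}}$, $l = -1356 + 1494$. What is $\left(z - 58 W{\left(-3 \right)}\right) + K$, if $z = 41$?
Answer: $\frac{65}{3} + 2 \sqrt{3962} \approx 147.56$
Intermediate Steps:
$l = 138$
$W{\left(B \right)} = - \frac{1}{B}$ ($W{\left(B \right)} = \frac{1}{B \left(-1\right)} = \frac{1}{\left(-1\right) B} = - \frac{1}{B}$)
$K = 2 \sqrt{3962}$ ($K = \sqrt{138 + 15710} = \sqrt{15848} = 2 \sqrt{3962} \approx 125.89$)
$\left(z - 58 W{\left(-3 \right)}\right) + K = \left(41 - 58 \left(- \frac{1}{-3}\right)\right) + 2 \sqrt{3962} = \left(41 - 58 \left(\left(-1\right) \left(- \frac{1}{3}\right)\right)\right) + 2 \sqrt{3962} = \left(41 - \frac{58}{3}\right) + 2 \sqrt{3962} = \frac{65}{3} + 2 \sqrt{3962}$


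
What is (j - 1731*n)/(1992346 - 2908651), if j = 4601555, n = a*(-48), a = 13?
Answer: -5681699/916305 ≈ -6.2007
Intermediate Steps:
n = -624 (n = 13*(-48) = -624)
(j - 1731*n)/(1992346 - 2908651) = (4601555 - 1731*(-624))/(1992346 - 2908651) = (4601555 + 1080144)/(-916305) = 5681699*(-1/916305) = -5681699/916305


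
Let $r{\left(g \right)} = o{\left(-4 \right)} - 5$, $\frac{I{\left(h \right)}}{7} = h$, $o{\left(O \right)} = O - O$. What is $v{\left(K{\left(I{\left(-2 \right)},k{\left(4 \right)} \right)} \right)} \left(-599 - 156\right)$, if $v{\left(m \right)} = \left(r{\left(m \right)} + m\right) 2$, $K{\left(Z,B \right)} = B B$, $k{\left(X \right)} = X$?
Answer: $-16610$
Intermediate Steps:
$o{\left(O \right)} = 0$
$I{\left(h \right)} = 7 h$
$K{\left(Z,B \right)} = B^{2}$
$r{\left(g \right)} = -5$ ($r{\left(g \right)} = 0 - 5 = -5$)
$v{\left(m \right)} = -10 + 2 m$ ($v{\left(m \right)} = \left(-5 + m\right) 2 = -10 + 2 m$)
$v{\left(K{\left(I{\left(-2 \right)},k{\left(4 \right)} \right)} \right)} \left(-599 - 156\right) = \left(-10 + 2 \cdot 4^{2}\right) \left(-599 - 156\right) = \left(-10 + 2 \cdot 16\right) \left(-755\right) = \left(-10 + 32\right) \left(-755\right) = 22 \left(-755\right) = -16610$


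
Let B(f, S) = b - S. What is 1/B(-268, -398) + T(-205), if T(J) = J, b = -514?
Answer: -23781/116 ≈ -205.01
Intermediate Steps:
B(f, S) = -514 - S
1/B(-268, -398) + T(-205) = 1/(-514 - 1*(-398)) - 205 = 1/(-514 + 398) - 205 = 1/(-116) - 205 = -1/116 - 205 = -23781/116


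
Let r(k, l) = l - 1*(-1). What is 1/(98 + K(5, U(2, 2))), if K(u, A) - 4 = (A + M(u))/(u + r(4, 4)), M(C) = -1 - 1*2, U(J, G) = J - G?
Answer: 10/1017 ≈ 0.0098328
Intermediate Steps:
r(k, l) = 1 + l (r(k, l) = l + 1 = 1 + l)
M(C) = -3 (M(C) = -1 - 2 = -3)
K(u, A) = 4 + (-3 + A)/(5 + u) (K(u, A) = 4 + (A - 3)/(u + (1 + 4)) = 4 + (-3 + A)/(u + 5) = 4 + (-3 + A)/(5 + u))
1/(98 + K(5, U(2, 2))) = 1/(98 + (17 + (2 - 1*2) + 4*5)/(5 + 5)) = 1/(98 + (17 + (2 - 2) + 20)/10) = 1/(98 + (17 + 0 + 20)/10) = 1/(98 + (1/10)*37) = 1/(98 + 37/10) = 1/(1017/10) = 10/1017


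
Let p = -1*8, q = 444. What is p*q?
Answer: -3552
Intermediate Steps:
p = -8
p*q = -8*444 = -3552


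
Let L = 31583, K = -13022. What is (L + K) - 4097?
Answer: 14464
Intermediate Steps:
(L + K) - 4097 = (31583 - 13022) - 4097 = 18561 - 4097 = 14464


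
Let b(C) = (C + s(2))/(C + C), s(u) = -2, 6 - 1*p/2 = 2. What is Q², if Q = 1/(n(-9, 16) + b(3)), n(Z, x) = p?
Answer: 36/2401 ≈ 0.014994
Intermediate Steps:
p = 8 (p = 12 - 2*2 = 12 - 4 = 8)
n(Z, x) = 8
b(C) = (-2 + C)/(2*C) (b(C) = (C - 2)/(C + C) = (-2 + C)/((2*C)) = (-2 + C)*(1/(2*C)) = (-2 + C)/(2*C))
Q = 6/49 (Q = 1/(8 + (½)*(-2 + 3)/3) = 1/(8 + (½)*(⅓)*1) = 1/(8 + ⅙) = 1/(49/6) = 6/49 ≈ 0.12245)
Q² = (6/49)² = 36/2401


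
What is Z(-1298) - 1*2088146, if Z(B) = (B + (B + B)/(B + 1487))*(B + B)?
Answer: 248935534/189 ≈ 1.3171e+6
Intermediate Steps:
Z(B) = 2*B*(B + 2*B/(1487 + B)) (Z(B) = (B + (2*B)/(1487 + B))*(2*B) = (B + 2*B/(1487 + B))*(2*B) = 2*B*(B + 2*B/(1487 + B)))
Z(-1298) - 1*2088146 = 2*(-1298)²*(1489 - 1298)/(1487 - 1298) - 1*2088146 = 2*1684804*191/189 - 2088146 = 2*1684804*(1/189)*191 - 2088146 = 643595128/189 - 2088146 = 248935534/189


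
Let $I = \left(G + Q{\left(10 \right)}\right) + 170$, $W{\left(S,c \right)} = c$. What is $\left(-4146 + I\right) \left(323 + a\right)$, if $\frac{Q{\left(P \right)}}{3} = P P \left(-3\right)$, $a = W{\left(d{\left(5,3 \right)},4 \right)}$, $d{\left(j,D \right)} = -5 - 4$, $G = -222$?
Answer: $-1667046$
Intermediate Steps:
$d{\left(j,D \right)} = -9$
$a = 4$
$Q{\left(P \right)} = - 9 P^{2}$ ($Q{\left(P \right)} = 3 P P \left(-3\right) = 3 P^{2} \left(-3\right) = 3 \left(- 3 P^{2}\right) = - 9 P^{2}$)
$I = -952$ ($I = \left(-222 - 9 \cdot 10^{2}\right) + 170 = \left(-222 - 900\right) + 170 = -1122 + 170 = -952$)
$\left(-4146 + I\right) \left(323 + a\right) = \left(-4146 - 952\right) \left(323 + 4\right) = \left(-5098\right) 327 = -1667046$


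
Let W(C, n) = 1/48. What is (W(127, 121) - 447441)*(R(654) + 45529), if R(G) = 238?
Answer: -982945502089/48 ≈ -2.0478e+10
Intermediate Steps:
W(C, n) = 1/48
(W(127, 121) - 447441)*(R(654) + 45529) = (1/48 - 447441)*(238 + 45529) = -21477167/48*45767 = -982945502089/48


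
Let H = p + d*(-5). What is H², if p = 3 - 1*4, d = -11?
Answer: 2916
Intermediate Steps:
p = -1 (p = 3 - 4 = -1)
H = 54 (H = -1 - 11*(-5) = -1 + 55 = 54)
H² = 54² = 2916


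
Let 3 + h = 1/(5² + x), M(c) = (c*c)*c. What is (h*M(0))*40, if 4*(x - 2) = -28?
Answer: 0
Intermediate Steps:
M(c) = c³ (M(c) = c²*c = c³)
x = -5 (x = 2 + (¼)*(-28) = 2 - 7 = -5)
h = -59/20 (h = -3 + 1/(5² - 5) = -3 + 1/(25 - 5) = -3 + 1/20 = -59/20 ≈ -2.9500)
(h*M(0))*40 = -59/20*0³*40 = -59/20*0*40 = 0*40 = 0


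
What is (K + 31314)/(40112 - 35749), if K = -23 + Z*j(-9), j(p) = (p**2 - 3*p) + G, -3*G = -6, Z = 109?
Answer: 43281/4363 ≈ 9.9200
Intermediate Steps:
G = 2 (G = -1/3*(-6) = 2)
j(p) = 2 + p**2 - 3*p (j(p) = (p**2 - 3*p) + 2 = 2 + p**2 - 3*p)
K = 11967 (K = -23 + 109*(2 + (-9)**2 - 3*(-9)) = -23 + 109*(2 + 81 + 27) = -23 + 109*110 = -23 + 11990 = 11967)
(K + 31314)/(40112 - 35749) = (11967 + 31314)/(40112 - 35749) = 43281/4363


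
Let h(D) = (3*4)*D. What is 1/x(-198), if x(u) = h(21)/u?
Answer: -11/14 ≈ -0.78571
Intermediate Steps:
h(D) = 12*D
x(u) = 252/u (x(u) = (12*21)/u = 252/u)
1/x(-198) = 1/(252/(-198)) = 1/(252*(-1/198)) = 1/(-14/11) = -11/14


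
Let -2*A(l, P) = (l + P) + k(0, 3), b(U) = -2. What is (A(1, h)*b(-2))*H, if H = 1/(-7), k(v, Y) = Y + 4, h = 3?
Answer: -11/7 ≈ -1.5714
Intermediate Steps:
k(v, Y) = 4 + Y
A(l, P) = -7/2 - P/2 - l/2 (A(l, P) = -((l + P) + (4 + 3))/2 = -((P + l) + 7)/2 = -(7 + P + l)/2 = -7/2 - P/2 - l/2)
H = -⅐ ≈ -0.14286
(A(1, h)*b(-2))*H = ((-7/2 - ½*3 - ½*1)*(-2))*(-⅐) = ((-7/2 - 3/2 - ½)*(-2))*(-⅐) = -11/2*(-2)*(-⅐) = 11*(-⅐) = -11/7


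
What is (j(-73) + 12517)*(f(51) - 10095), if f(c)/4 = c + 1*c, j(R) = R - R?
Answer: -121252179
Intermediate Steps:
j(R) = 0
f(c) = 8*c (f(c) = 4*(c + 1*c) = 4*(c + c) = 4*(2*c) = 8*c)
(j(-73) + 12517)*(f(51) - 10095) = (0 + 12517)*(8*51 - 10095) = 12517*(408 - 10095) = 12517*(-9687) = -121252179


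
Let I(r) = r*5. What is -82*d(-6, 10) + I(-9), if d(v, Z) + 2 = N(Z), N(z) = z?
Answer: -701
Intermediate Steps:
d(v, Z) = -2 + Z
I(r) = 5*r
-82*d(-6, 10) + I(-9) = -82*(-2 + 10) + 5*(-9) = -82*8 - 45 = -656 - 45 = -701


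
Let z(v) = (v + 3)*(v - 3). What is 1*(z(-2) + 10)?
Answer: 5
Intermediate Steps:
z(v) = (-3 + v)*(3 + v) (z(v) = (3 + v)*(-3 + v) = (-3 + v)*(3 + v))
1*(z(-2) + 10) = 1*((-9 + (-2)²) + 10) = 1*((-9 + 4) + 10) = 1*(-5 + 10) = 1*5 = 5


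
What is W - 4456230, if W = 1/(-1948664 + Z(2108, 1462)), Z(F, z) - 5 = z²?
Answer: -841269380549/188785 ≈ -4.4562e+6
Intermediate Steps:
Z(F, z) = 5 + z²
W = 1/188785 (W = 1/(-1948664 + (5 + 1462²)) = 1/(-1948664 + (5 + 2137444)) = 1/(-1948664 + 2137449) = 1/188785 ≈ 5.2970e-6)
W - 4456230 = 1/188785 - 4456230 = -841269380549/188785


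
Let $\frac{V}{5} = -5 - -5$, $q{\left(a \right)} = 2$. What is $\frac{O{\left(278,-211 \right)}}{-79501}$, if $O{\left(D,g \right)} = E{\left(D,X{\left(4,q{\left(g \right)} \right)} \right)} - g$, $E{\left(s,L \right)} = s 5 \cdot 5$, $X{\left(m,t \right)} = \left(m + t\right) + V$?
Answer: $- \frac{7161}{79501} \approx -0.090074$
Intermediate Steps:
$V = 0$ ($V = 5 \left(-5 - -5\right) = 5 \left(-5 + 5\right) = 5 \cdot 0 = 0$)
$X{\left(m,t \right)} = m + t$ ($X{\left(m,t \right)} = \left(m + t\right) + 0 = m + t$)
$E{\left(s,L \right)} = 25 s$ ($E{\left(s,L \right)} = 5 s 5 = 25 s$)
$O{\left(D,g \right)} = - g + 25 D$ ($O{\left(D,g \right)} = 25 D - g = - g + 25 D$)
$\frac{O{\left(278,-211 \right)}}{-79501} = \frac{\left(-1\right) \left(-211\right) + 25 \cdot 278}{-79501} = \left(211 + 6950\right) \left(- \frac{1}{79501}\right) = 7161 \left(- \frac{1}{79501}\right) = - \frac{7161}{79501}$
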